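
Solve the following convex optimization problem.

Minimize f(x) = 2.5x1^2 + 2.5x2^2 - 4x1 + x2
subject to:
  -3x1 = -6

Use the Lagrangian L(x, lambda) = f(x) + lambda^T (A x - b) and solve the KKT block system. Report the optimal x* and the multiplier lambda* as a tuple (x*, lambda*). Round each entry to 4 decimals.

Form the Lagrangian:
  L(x, lambda) = (1/2) x^T Q x + c^T x + lambda^T (A x - b)
Stationarity (grad_x L = 0): Q x + c + A^T lambda = 0.
Primal feasibility: A x = b.

This gives the KKT block system:
  [ Q   A^T ] [ x     ]   [-c ]
  [ A    0  ] [ lambda ] = [ b ]

Solving the linear system:
  x*      = (2, -0.2)
  lambda* = (2)
  f(x*)   = 1.9

x* = (2, -0.2), lambda* = (2)


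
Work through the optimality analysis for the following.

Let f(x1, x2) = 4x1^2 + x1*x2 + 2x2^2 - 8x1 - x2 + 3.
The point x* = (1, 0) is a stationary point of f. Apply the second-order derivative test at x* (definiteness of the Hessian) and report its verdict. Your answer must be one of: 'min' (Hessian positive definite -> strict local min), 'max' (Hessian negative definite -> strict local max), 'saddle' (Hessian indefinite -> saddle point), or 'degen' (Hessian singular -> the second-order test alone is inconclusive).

Compute the Hessian H = grad^2 f:
  H = [[8, 1], [1, 4]]
Verify stationarity: grad f(x*) = H x* + g = (0, 0).
Eigenvalues of H: 3.7639, 8.2361.
Both eigenvalues > 0, so H is positive definite -> x* is a strict local min.

min


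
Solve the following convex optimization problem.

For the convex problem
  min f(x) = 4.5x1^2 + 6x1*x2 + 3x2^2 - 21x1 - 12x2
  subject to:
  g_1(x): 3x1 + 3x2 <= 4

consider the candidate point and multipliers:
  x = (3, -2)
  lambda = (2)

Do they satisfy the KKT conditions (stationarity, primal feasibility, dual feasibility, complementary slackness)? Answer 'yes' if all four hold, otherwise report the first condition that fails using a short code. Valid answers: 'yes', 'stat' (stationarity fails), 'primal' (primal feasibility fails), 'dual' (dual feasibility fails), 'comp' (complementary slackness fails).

Gradient of f: grad f(x) = Q x + c = (-6, -6)
Constraint values g_i(x) = a_i^T x - b_i:
  g_1((3, -2)) = -1
Stationarity residual: grad f(x) + sum_i lambda_i a_i = (0, 0)
  -> stationarity OK
Primal feasibility (all g_i <= 0): OK
Dual feasibility (all lambda_i >= 0): OK
Complementary slackness (lambda_i * g_i(x) = 0 for all i): FAILS

Verdict: the first failing condition is complementary_slackness -> comp.

comp


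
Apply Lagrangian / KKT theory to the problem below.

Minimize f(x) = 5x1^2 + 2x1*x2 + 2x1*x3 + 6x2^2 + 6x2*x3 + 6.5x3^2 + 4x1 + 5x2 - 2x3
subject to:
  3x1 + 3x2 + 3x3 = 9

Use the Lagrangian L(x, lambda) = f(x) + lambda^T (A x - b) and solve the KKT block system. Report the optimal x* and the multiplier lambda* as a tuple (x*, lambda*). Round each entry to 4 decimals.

Form the Lagrangian:
  L(x, lambda) = (1/2) x^T Q x + c^T x + lambda^T (A x - b)
Stationarity (grad_x L = 0): Q x + c + A^T lambda = 0.
Primal feasibility: A x = b.

This gives the KKT block system:
  [ Q   A^T ] [ x     ]   [-c ]
  [ A    0  ] [ lambda ] = [ b ]

Solving the linear system:
  x*      = (1.2778, 0.3889, 1.3333)
  lambda* = (-6.7407)
  f(x*)   = 32.5278

x* = (1.2778, 0.3889, 1.3333), lambda* = (-6.7407)


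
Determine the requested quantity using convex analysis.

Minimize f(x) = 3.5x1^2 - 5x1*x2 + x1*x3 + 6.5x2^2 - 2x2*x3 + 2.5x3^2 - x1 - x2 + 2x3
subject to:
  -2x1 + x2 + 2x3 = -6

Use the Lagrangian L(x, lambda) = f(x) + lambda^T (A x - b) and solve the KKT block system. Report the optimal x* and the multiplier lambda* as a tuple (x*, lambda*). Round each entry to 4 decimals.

Form the Lagrangian:
  L(x, lambda) = (1/2) x^T Q x + c^T x + lambda^T (A x - b)
Stationarity (grad_x L = 0): Q x + c + A^T lambda = 0.
Primal feasibility: A x = b.

This gives the KKT block system:
  [ Q   A^T ] [ x     ]   [-c ]
  [ A    0  ] [ lambda ] = [ b ]

Solving the linear system:
  x*      = (1.2647, 0.0706, -1.7706)
  lambda* = (2.8647)
  f(x*)   = 6.1559

x* = (1.2647, 0.0706, -1.7706), lambda* = (2.8647)


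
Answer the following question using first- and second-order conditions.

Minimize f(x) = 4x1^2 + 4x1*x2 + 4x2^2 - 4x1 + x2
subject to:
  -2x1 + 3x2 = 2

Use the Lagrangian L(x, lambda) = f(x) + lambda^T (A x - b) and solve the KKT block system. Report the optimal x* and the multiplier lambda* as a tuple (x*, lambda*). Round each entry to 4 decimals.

Form the Lagrangian:
  L(x, lambda) = (1/2) x^T Q x + c^T x + lambda^T (A x - b)
Stationarity (grad_x L = 0): Q x + c + A^T lambda = 0.
Primal feasibility: A x = b.

This gives the KKT block system:
  [ Q   A^T ] [ x     ]   [-c ]
  [ A    0  ] [ lambda ] = [ b ]

Solving the linear system:
  x*      = (-0.1711, 0.5526)
  lambda* = (-1.5789)
  f(x*)   = 2.1974

x* = (-0.1711, 0.5526), lambda* = (-1.5789)


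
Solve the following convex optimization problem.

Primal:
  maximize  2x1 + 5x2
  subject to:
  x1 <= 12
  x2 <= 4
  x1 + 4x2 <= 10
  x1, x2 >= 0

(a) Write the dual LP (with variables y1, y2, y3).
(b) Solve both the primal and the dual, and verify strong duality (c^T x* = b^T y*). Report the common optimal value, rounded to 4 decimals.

The standard primal-dual pair for 'max c^T x s.t. A x <= b, x >= 0' is:
  Dual:  min b^T y  s.t.  A^T y >= c,  y >= 0.

So the dual LP is:
  minimize  12y1 + 4y2 + 10y3
  subject to:
    y1 + y3 >= 2
    y2 + 4y3 >= 5
    y1, y2, y3 >= 0

Solving the primal: x* = (10, 0).
  primal value c^T x* = 20.
Solving the dual: y* = (0, 0, 2).
  dual value b^T y* = 20.
Strong duality: c^T x* = b^T y*. Confirmed.

20


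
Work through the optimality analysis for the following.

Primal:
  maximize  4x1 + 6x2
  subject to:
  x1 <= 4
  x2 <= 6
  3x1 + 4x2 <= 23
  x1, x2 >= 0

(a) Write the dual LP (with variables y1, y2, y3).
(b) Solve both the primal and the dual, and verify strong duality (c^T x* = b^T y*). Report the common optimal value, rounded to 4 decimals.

The standard primal-dual pair for 'max c^T x s.t. A x <= b, x >= 0' is:
  Dual:  min b^T y  s.t.  A^T y >= c,  y >= 0.

So the dual LP is:
  minimize  4y1 + 6y2 + 23y3
  subject to:
    y1 + 3y3 >= 4
    y2 + 4y3 >= 6
    y1, y2, y3 >= 0

Solving the primal: x* = (0, 5.75).
  primal value c^T x* = 34.5.
Solving the dual: y* = (0, 0, 1.5).
  dual value b^T y* = 34.5.
Strong duality: c^T x* = b^T y*. Confirmed.

34.5


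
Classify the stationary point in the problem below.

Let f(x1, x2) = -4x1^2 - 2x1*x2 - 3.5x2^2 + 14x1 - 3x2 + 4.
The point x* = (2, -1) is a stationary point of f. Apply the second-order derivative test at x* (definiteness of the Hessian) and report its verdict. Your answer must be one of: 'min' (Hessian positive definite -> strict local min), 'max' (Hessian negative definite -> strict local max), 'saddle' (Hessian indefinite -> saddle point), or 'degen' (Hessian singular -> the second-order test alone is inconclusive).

Compute the Hessian H = grad^2 f:
  H = [[-8, -2], [-2, -7]]
Verify stationarity: grad f(x*) = H x* + g = (0, 0).
Eigenvalues of H: -9.5616, -5.4384.
Both eigenvalues < 0, so H is negative definite -> x* is a strict local max.

max


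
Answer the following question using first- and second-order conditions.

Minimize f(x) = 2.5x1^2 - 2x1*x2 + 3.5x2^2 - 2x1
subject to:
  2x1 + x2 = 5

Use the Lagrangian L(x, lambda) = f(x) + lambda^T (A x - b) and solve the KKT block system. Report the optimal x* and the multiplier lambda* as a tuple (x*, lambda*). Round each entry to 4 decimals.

Form the Lagrangian:
  L(x, lambda) = (1/2) x^T Q x + c^T x + lambda^T (A x - b)
Stationarity (grad_x L = 0): Q x + c + A^T lambda = 0.
Primal feasibility: A x = b.

This gives the KKT block system:
  [ Q   A^T ] [ x     ]   [-c ]
  [ A    0  ] [ lambda ] = [ b ]

Solving the linear system:
  x*      = (2, 1)
  lambda* = (-3)
  f(x*)   = 5.5

x* = (2, 1), lambda* = (-3)


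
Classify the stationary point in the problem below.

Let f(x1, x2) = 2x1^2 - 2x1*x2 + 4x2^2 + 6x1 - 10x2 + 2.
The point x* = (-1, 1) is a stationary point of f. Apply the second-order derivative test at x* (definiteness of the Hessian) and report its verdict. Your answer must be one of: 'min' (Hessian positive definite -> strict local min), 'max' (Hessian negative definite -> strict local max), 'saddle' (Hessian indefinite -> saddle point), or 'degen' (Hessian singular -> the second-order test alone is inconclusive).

Compute the Hessian H = grad^2 f:
  H = [[4, -2], [-2, 8]]
Verify stationarity: grad f(x*) = H x* + g = (0, 0).
Eigenvalues of H: 3.1716, 8.8284.
Both eigenvalues > 0, so H is positive definite -> x* is a strict local min.

min


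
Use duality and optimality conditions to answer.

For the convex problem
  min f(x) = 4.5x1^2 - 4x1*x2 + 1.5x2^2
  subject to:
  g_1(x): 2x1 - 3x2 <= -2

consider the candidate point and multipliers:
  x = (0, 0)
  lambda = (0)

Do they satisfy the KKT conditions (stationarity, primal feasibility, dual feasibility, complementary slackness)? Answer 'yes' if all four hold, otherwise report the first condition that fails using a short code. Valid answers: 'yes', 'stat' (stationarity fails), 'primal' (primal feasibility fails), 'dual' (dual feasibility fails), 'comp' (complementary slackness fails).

Gradient of f: grad f(x) = Q x + c = (0, 0)
Constraint values g_i(x) = a_i^T x - b_i:
  g_1((0, 0)) = 2
Stationarity residual: grad f(x) + sum_i lambda_i a_i = (0, 0)
  -> stationarity OK
Primal feasibility (all g_i <= 0): FAILS
Dual feasibility (all lambda_i >= 0): OK
Complementary slackness (lambda_i * g_i(x) = 0 for all i): OK

Verdict: the first failing condition is primal_feasibility -> primal.

primal


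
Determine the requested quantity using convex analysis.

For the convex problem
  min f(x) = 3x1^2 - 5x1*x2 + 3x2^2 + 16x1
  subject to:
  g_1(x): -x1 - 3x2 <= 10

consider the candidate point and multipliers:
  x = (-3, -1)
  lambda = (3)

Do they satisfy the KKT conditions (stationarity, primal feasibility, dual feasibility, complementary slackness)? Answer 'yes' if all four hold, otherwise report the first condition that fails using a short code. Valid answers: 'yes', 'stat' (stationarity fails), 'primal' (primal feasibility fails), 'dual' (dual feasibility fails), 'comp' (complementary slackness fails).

Gradient of f: grad f(x) = Q x + c = (3, 9)
Constraint values g_i(x) = a_i^T x - b_i:
  g_1((-3, -1)) = -4
Stationarity residual: grad f(x) + sum_i lambda_i a_i = (0, 0)
  -> stationarity OK
Primal feasibility (all g_i <= 0): OK
Dual feasibility (all lambda_i >= 0): OK
Complementary slackness (lambda_i * g_i(x) = 0 for all i): FAILS

Verdict: the first failing condition is complementary_slackness -> comp.

comp


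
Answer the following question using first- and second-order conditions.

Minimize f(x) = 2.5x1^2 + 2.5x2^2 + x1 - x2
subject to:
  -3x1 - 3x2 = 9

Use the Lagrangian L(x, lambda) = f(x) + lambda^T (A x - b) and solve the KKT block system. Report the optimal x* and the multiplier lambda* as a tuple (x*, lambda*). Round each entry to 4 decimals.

Form the Lagrangian:
  L(x, lambda) = (1/2) x^T Q x + c^T x + lambda^T (A x - b)
Stationarity (grad_x L = 0): Q x + c + A^T lambda = 0.
Primal feasibility: A x = b.

This gives the KKT block system:
  [ Q   A^T ] [ x     ]   [-c ]
  [ A    0  ] [ lambda ] = [ b ]

Solving the linear system:
  x*      = (-1.7, -1.3)
  lambda* = (-2.5)
  f(x*)   = 11.05

x* = (-1.7, -1.3), lambda* = (-2.5)


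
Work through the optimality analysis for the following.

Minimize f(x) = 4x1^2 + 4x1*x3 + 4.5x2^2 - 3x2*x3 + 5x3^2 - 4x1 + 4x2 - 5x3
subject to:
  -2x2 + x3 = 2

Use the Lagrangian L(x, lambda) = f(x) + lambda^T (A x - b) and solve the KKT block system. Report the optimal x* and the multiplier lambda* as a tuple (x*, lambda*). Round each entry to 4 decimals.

Form the Lagrangian:
  L(x, lambda) = (1/2) x^T Q x + c^T x + lambda^T (A x - b)
Stationarity (grad_x L = 0): Q x + c + A^T lambda = 0.
Primal feasibility: A x = b.

This gives the KKT block system:
  [ Q   A^T ] [ x     ]   [-c ]
  [ A    0  ] [ lambda ] = [ b ]

Solving the linear system:
  x*      = (0.3276, -0.8276, 0.3448)
  lambda* = (-2.2414)
  f(x*)   = -0.931

x* = (0.3276, -0.8276, 0.3448), lambda* = (-2.2414)


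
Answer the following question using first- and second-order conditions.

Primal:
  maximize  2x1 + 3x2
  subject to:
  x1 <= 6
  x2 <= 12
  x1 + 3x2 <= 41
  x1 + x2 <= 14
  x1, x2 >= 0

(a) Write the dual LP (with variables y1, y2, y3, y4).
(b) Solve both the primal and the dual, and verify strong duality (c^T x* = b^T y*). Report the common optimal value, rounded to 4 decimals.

The standard primal-dual pair for 'max c^T x s.t. A x <= b, x >= 0' is:
  Dual:  min b^T y  s.t.  A^T y >= c,  y >= 0.

So the dual LP is:
  minimize  6y1 + 12y2 + 41y3 + 14y4
  subject to:
    y1 + y3 + y4 >= 2
    y2 + 3y3 + y4 >= 3
    y1, y2, y3, y4 >= 0

Solving the primal: x* = (2, 12).
  primal value c^T x* = 40.
Solving the dual: y* = (0, 1, 0, 2).
  dual value b^T y* = 40.
Strong duality: c^T x* = b^T y*. Confirmed.

40


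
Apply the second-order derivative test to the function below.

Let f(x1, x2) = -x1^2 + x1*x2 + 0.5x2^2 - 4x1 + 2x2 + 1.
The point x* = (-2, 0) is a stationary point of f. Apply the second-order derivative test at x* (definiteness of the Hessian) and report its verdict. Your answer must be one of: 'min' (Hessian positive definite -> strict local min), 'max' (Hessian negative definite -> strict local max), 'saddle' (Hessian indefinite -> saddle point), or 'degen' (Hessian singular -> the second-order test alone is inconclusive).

Compute the Hessian H = grad^2 f:
  H = [[-2, 1], [1, 1]]
Verify stationarity: grad f(x*) = H x* + g = (0, 0).
Eigenvalues of H: -2.3028, 1.3028.
Eigenvalues have mixed signs, so H is indefinite -> x* is a saddle point.

saddle


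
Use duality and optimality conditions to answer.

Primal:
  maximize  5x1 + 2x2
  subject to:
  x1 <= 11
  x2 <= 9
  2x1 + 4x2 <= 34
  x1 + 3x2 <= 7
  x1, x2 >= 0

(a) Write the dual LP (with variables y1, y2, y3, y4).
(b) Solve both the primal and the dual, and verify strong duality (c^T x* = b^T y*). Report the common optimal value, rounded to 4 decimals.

The standard primal-dual pair for 'max c^T x s.t. A x <= b, x >= 0' is:
  Dual:  min b^T y  s.t.  A^T y >= c,  y >= 0.

So the dual LP is:
  minimize  11y1 + 9y2 + 34y3 + 7y4
  subject to:
    y1 + 2y3 + y4 >= 5
    y2 + 4y3 + 3y4 >= 2
    y1, y2, y3, y4 >= 0

Solving the primal: x* = (7, 0).
  primal value c^T x* = 35.
Solving the dual: y* = (0, 0, 0, 5).
  dual value b^T y* = 35.
Strong duality: c^T x* = b^T y*. Confirmed.

35


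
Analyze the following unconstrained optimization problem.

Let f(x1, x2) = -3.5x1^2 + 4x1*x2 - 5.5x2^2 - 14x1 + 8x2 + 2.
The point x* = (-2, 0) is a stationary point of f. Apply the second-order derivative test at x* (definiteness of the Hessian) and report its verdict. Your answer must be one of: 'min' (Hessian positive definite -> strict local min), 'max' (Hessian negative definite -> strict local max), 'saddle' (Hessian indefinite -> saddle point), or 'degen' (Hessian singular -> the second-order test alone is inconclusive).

Compute the Hessian H = grad^2 f:
  H = [[-7, 4], [4, -11]]
Verify stationarity: grad f(x*) = H x* + g = (0, 0).
Eigenvalues of H: -13.4721, -4.5279.
Both eigenvalues < 0, so H is negative definite -> x* is a strict local max.

max


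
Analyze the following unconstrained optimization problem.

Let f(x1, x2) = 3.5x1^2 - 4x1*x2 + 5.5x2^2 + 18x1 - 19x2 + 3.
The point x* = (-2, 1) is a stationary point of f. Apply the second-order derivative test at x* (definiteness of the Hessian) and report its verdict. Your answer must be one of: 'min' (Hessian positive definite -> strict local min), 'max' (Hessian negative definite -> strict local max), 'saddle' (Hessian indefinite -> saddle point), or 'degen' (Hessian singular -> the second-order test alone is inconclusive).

Compute the Hessian H = grad^2 f:
  H = [[7, -4], [-4, 11]]
Verify stationarity: grad f(x*) = H x* + g = (0, 0).
Eigenvalues of H: 4.5279, 13.4721.
Both eigenvalues > 0, so H is positive definite -> x* is a strict local min.

min


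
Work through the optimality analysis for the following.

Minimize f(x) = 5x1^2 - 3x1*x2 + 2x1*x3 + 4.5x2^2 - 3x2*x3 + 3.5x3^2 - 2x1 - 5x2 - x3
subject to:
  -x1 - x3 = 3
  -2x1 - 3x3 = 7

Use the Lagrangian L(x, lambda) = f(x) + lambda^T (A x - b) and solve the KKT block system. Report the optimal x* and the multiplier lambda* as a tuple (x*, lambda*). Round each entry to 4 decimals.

Form the Lagrangian:
  L(x, lambda) = (1/2) x^T Q x + c^T x + lambda^T (A x - b)
Stationarity (grad_x L = 0): Q x + c + A^T lambda = 0.
Primal feasibility: A x = b.

This gives the KKT block system:
  [ Q   A^T ] [ x     ]   [-c ]
  [ A    0  ] [ lambda ] = [ b ]

Solving the linear system:
  x*      = (-2, -0.4444, -1)
  lambda* = (-46.6667, 12)
  f(x*)   = 31.6111

x* = (-2, -0.4444, -1), lambda* = (-46.6667, 12)


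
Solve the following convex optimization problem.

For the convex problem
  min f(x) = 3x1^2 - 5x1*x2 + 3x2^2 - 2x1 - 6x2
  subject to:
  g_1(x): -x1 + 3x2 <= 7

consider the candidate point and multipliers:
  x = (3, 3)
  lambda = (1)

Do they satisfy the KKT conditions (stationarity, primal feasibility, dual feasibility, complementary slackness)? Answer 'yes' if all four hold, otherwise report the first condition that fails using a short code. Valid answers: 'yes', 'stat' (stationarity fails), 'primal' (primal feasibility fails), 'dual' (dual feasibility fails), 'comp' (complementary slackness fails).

Gradient of f: grad f(x) = Q x + c = (1, -3)
Constraint values g_i(x) = a_i^T x - b_i:
  g_1((3, 3)) = -1
Stationarity residual: grad f(x) + sum_i lambda_i a_i = (0, 0)
  -> stationarity OK
Primal feasibility (all g_i <= 0): OK
Dual feasibility (all lambda_i >= 0): OK
Complementary slackness (lambda_i * g_i(x) = 0 for all i): FAILS

Verdict: the first failing condition is complementary_slackness -> comp.

comp


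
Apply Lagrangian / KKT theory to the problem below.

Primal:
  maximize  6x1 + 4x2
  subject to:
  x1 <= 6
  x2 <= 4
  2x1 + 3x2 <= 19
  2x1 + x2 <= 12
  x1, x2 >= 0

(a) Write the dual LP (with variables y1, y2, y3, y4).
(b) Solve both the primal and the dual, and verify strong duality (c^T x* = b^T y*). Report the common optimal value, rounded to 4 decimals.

The standard primal-dual pair for 'max c^T x s.t. A x <= b, x >= 0' is:
  Dual:  min b^T y  s.t.  A^T y >= c,  y >= 0.

So the dual LP is:
  minimize  6y1 + 4y2 + 19y3 + 12y4
  subject to:
    y1 + 2y3 + 2y4 >= 6
    y2 + 3y3 + y4 >= 4
    y1, y2, y3, y4 >= 0

Solving the primal: x* = (4.25, 3.5).
  primal value c^T x* = 39.5.
Solving the dual: y* = (0, 0, 0.5, 2.5).
  dual value b^T y* = 39.5.
Strong duality: c^T x* = b^T y*. Confirmed.

39.5


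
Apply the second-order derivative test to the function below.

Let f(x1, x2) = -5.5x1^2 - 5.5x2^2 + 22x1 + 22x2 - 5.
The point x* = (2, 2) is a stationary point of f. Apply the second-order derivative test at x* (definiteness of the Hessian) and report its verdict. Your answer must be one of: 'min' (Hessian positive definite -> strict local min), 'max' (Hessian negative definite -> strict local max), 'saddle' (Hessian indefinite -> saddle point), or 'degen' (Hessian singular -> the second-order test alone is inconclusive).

Compute the Hessian H = grad^2 f:
  H = [[-11, 0], [0, -11]]
Verify stationarity: grad f(x*) = H x* + g = (0, 0).
Eigenvalues of H: -11, -11.
Both eigenvalues < 0, so H is negative definite -> x* is a strict local max.

max


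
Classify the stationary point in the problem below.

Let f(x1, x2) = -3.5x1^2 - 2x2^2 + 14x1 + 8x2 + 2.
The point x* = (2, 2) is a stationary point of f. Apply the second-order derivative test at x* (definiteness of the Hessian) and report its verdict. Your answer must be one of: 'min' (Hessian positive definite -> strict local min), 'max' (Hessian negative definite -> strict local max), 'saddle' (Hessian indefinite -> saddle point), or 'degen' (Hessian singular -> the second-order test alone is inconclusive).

Compute the Hessian H = grad^2 f:
  H = [[-7, 0], [0, -4]]
Verify stationarity: grad f(x*) = H x* + g = (0, 0).
Eigenvalues of H: -7, -4.
Both eigenvalues < 0, so H is negative definite -> x* is a strict local max.

max


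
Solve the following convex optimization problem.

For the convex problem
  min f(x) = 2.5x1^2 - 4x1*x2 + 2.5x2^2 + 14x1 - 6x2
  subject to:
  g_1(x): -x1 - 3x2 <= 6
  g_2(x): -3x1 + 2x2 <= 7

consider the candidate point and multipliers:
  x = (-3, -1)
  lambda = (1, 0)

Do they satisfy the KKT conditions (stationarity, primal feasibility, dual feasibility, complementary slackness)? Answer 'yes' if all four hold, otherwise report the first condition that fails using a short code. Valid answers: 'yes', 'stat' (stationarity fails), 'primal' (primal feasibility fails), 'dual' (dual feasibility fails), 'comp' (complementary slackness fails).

Gradient of f: grad f(x) = Q x + c = (3, 1)
Constraint values g_i(x) = a_i^T x - b_i:
  g_1((-3, -1)) = 0
  g_2((-3, -1)) = 0
Stationarity residual: grad f(x) + sum_i lambda_i a_i = (2, -2)
  -> stationarity FAILS
Primal feasibility (all g_i <= 0): OK
Dual feasibility (all lambda_i >= 0): OK
Complementary slackness (lambda_i * g_i(x) = 0 for all i): OK

Verdict: the first failing condition is stationarity -> stat.

stat


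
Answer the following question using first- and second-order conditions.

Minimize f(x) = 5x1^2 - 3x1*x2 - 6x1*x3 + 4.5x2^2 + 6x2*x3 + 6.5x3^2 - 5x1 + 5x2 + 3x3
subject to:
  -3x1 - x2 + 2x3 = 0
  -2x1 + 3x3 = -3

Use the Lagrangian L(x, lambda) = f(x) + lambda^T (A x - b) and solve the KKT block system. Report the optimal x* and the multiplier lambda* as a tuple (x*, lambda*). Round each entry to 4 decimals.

Form the Lagrangian:
  L(x, lambda) = (1/2) x^T Q x + c^T x + lambda^T (A x - b)
Stationarity (grad_x L = 0): Q x + c + A^T lambda = 0.
Primal feasibility: A x = b.

This gives the KKT block system:
  [ Q   A^T ] [ x     ]   [-c ]
  [ A    0  ] [ lambda ] = [ b ]

Solving the linear system:
  x*      = (-0.8151, -0.6415, -1.5434)
  lambda* = (-7.5887, 10.4)
  f(x*)   = 13.7189

x* = (-0.8151, -0.6415, -1.5434), lambda* = (-7.5887, 10.4)


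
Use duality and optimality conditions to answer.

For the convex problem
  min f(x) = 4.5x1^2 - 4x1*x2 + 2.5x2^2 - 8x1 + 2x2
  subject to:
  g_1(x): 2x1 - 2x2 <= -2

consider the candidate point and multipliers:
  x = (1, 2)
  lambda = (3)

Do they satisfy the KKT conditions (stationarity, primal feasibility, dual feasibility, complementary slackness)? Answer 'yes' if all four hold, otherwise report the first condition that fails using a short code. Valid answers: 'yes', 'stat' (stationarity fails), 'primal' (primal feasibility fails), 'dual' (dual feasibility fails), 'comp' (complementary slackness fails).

Gradient of f: grad f(x) = Q x + c = (-7, 8)
Constraint values g_i(x) = a_i^T x - b_i:
  g_1((1, 2)) = 0
Stationarity residual: grad f(x) + sum_i lambda_i a_i = (-1, 2)
  -> stationarity FAILS
Primal feasibility (all g_i <= 0): OK
Dual feasibility (all lambda_i >= 0): OK
Complementary slackness (lambda_i * g_i(x) = 0 for all i): OK

Verdict: the first failing condition is stationarity -> stat.

stat


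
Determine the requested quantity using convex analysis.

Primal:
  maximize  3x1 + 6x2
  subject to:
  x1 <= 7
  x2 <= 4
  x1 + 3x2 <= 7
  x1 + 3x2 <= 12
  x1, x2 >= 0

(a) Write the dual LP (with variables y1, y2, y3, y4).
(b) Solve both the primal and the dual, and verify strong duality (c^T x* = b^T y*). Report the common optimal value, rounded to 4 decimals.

The standard primal-dual pair for 'max c^T x s.t. A x <= b, x >= 0' is:
  Dual:  min b^T y  s.t.  A^T y >= c,  y >= 0.

So the dual LP is:
  minimize  7y1 + 4y2 + 7y3 + 12y4
  subject to:
    y1 + y3 + y4 >= 3
    y2 + 3y3 + 3y4 >= 6
    y1, y2, y3, y4 >= 0

Solving the primal: x* = (7, 0).
  primal value c^T x* = 21.
Solving the dual: y* = (1, 0, 2, 0).
  dual value b^T y* = 21.
Strong duality: c^T x* = b^T y*. Confirmed.

21


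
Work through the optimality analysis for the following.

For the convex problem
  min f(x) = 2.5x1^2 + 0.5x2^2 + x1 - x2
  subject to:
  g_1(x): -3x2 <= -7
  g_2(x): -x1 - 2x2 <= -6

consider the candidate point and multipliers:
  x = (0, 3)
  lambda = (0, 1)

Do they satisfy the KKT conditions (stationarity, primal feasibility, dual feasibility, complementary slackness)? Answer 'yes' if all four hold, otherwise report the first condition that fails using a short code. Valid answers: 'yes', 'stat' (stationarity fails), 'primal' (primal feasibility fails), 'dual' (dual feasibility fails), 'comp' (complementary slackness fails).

Gradient of f: grad f(x) = Q x + c = (1, 2)
Constraint values g_i(x) = a_i^T x - b_i:
  g_1((0, 3)) = -2
  g_2((0, 3)) = 0
Stationarity residual: grad f(x) + sum_i lambda_i a_i = (0, 0)
  -> stationarity OK
Primal feasibility (all g_i <= 0): OK
Dual feasibility (all lambda_i >= 0): OK
Complementary slackness (lambda_i * g_i(x) = 0 for all i): OK

Verdict: yes, KKT holds.

yes


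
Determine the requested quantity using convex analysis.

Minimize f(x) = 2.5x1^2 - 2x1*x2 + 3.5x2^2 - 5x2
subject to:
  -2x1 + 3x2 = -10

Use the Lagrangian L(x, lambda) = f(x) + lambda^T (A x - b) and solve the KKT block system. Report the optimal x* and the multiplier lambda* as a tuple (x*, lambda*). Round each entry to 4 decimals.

Form the Lagrangian:
  L(x, lambda) = (1/2) x^T Q x + c^T x + lambda^T (A x - b)
Stationarity (grad_x L = 0): Q x + c + A^T lambda = 0.
Primal feasibility: A x = b.

This gives the KKT block system:
  [ Q   A^T ] [ x     ]   [-c ]
  [ A    0  ] [ lambda ] = [ b ]

Solving the linear system:
  x*      = (2.2449, -1.8367)
  lambda* = (7.449)
  f(x*)   = 41.8367

x* = (2.2449, -1.8367), lambda* = (7.449)


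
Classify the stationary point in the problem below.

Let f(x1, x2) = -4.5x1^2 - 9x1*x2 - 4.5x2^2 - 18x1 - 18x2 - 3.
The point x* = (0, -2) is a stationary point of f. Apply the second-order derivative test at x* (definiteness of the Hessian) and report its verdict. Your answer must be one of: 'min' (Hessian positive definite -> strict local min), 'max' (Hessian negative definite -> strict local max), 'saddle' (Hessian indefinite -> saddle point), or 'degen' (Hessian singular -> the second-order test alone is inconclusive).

Compute the Hessian H = grad^2 f:
  H = [[-9, -9], [-9, -9]]
Verify stationarity: grad f(x*) = H x* + g = (0, 0).
Eigenvalues of H: -18, 0.
H has a zero eigenvalue (singular; negative semidefinite but not definite), so H is neither positive definite, negative definite, nor indefinite. The second-order test alone is inconclusive -> degen.
(Indeed, f is constant along the null direction of H through x*, so x* is not a strict local extremum.)

degen


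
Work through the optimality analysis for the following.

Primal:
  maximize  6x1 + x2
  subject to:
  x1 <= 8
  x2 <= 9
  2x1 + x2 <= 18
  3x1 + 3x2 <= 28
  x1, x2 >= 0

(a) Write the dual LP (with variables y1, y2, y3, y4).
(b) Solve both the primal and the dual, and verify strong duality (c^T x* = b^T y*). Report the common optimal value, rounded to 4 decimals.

The standard primal-dual pair for 'max c^T x s.t. A x <= b, x >= 0' is:
  Dual:  min b^T y  s.t.  A^T y >= c,  y >= 0.

So the dual LP is:
  minimize  8y1 + 9y2 + 18y3 + 28y4
  subject to:
    y1 + 2y3 + 3y4 >= 6
    y2 + y3 + 3y4 >= 1
    y1, y2, y3, y4 >= 0

Solving the primal: x* = (8, 1.3333).
  primal value c^T x* = 49.3333.
Solving the dual: y* = (5, 0, 0, 0.3333).
  dual value b^T y* = 49.3333.
Strong duality: c^T x* = b^T y*. Confirmed.

49.3333


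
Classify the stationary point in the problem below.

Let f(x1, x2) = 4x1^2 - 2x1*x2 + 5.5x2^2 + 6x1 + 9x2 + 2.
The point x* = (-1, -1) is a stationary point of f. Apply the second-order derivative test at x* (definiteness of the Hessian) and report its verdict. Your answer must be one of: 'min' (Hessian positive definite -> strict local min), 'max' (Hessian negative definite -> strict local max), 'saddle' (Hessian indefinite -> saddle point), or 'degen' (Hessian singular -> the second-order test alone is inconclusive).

Compute the Hessian H = grad^2 f:
  H = [[8, -2], [-2, 11]]
Verify stationarity: grad f(x*) = H x* + g = (0, 0).
Eigenvalues of H: 7, 12.
Both eigenvalues > 0, so H is positive definite -> x* is a strict local min.

min


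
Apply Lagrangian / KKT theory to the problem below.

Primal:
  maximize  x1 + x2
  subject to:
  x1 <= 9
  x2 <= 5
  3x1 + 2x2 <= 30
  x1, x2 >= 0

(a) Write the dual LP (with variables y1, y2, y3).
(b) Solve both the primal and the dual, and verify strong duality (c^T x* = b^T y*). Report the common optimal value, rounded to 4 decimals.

The standard primal-dual pair for 'max c^T x s.t. A x <= b, x >= 0' is:
  Dual:  min b^T y  s.t.  A^T y >= c,  y >= 0.

So the dual LP is:
  minimize  9y1 + 5y2 + 30y3
  subject to:
    y1 + 3y3 >= 1
    y2 + 2y3 >= 1
    y1, y2, y3 >= 0

Solving the primal: x* = (6.6667, 5).
  primal value c^T x* = 11.6667.
Solving the dual: y* = (0, 0.3333, 0.3333).
  dual value b^T y* = 11.6667.
Strong duality: c^T x* = b^T y*. Confirmed.

11.6667


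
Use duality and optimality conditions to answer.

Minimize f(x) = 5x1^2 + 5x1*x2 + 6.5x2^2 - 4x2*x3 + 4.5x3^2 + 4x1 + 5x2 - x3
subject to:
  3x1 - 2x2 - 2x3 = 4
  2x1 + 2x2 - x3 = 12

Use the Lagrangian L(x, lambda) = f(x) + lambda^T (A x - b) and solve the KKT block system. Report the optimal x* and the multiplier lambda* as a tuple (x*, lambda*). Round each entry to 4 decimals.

Form the Lagrangian:
  L(x, lambda) = (1/2) x^T Q x + c^T x + lambda^T (A x - b)
Stationarity (grad_x L = 0): Q x + c + A^T lambda = 0.
Primal feasibility: A x = b.

This gives the KKT block system:
  [ Q   A^T ] [ x     ]   [-c ]
  [ A    0  ] [ lambda ] = [ b ]

Solving the linear system:
  x*      = (2.6404, 2.8933, -0.9327)
  lambda* = (2.935, -26.8376)
  f(x*)   = 168.1357

x* = (2.6404, 2.8933, -0.9327), lambda* = (2.935, -26.8376)


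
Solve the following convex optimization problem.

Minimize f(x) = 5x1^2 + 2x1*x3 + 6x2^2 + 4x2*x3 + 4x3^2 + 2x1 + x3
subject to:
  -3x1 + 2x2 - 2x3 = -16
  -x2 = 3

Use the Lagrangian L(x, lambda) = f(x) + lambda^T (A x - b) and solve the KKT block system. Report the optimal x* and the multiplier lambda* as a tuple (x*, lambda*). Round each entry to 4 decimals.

Form the Lagrangian:
  L(x, lambda) = (1/2) x^T Q x + c^T x + lambda^T (A x - b)
Stationarity (grad_x L = 0): Q x + c + A^T lambda = 0.
Primal feasibility: A x = b.

This gives the KKT block system:
  [ Q   A^T ] [ x     ]   [-c ]
  [ A    0  ] [ lambda ] = [ b ]

Solving the linear system:
  x*      = (1.4318, -3, 2.8523)
  lambda* = (7.3409, -9.9091)
  f(x*)   = 76.4489

x* = (1.4318, -3, 2.8523), lambda* = (7.3409, -9.9091)


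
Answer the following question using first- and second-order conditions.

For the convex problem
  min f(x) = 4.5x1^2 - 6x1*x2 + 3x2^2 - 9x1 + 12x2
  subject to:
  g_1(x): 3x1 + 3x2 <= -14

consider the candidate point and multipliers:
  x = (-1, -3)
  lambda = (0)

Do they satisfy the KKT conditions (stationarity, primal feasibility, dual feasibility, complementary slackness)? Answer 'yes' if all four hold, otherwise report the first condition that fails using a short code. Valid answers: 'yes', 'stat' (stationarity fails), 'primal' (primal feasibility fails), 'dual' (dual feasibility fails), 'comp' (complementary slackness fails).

Gradient of f: grad f(x) = Q x + c = (0, 0)
Constraint values g_i(x) = a_i^T x - b_i:
  g_1((-1, -3)) = 2
Stationarity residual: grad f(x) + sum_i lambda_i a_i = (0, 0)
  -> stationarity OK
Primal feasibility (all g_i <= 0): FAILS
Dual feasibility (all lambda_i >= 0): OK
Complementary slackness (lambda_i * g_i(x) = 0 for all i): OK

Verdict: the first failing condition is primal_feasibility -> primal.

primal


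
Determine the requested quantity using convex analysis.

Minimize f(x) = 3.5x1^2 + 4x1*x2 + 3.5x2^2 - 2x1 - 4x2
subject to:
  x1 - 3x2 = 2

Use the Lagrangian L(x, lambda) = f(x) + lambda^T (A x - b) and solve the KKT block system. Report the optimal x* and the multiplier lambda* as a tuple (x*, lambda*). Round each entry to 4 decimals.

Form the Lagrangian:
  L(x, lambda) = (1/2) x^T Q x + c^T x + lambda^T (A x - b)
Stationarity (grad_x L = 0): Q x + c + A^T lambda = 0.
Primal feasibility: A x = b.

This gives the KKT block system:
  [ Q   A^T ] [ x     ]   [-c ]
  [ A    0  ] [ lambda ] = [ b ]

Solving the linear system:
  x*      = (0.7234, -0.4255)
  lambda* = (-1.3617)
  f(x*)   = 1.4894

x* = (0.7234, -0.4255), lambda* = (-1.3617)


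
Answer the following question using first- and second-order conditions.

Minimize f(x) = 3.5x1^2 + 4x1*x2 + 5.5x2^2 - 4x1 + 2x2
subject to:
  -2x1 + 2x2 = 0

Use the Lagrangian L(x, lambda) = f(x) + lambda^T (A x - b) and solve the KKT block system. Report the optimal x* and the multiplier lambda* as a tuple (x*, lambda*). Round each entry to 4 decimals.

Form the Lagrangian:
  L(x, lambda) = (1/2) x^T Q x + c^T x + lambda^T (A x - b)
Stationarity (grad_x L = 0): Q x + c + A^T lambda = 0.
Primal feasibility: A x = b.

This gives the KKT block system:
  [ Q   A^T ] [ x     ]   [-c ]
  [ A    0  ] [ lambda ] = [ b ]

Solving the linear system:
  x*      = (0.0769, 0.0769)
  lambda* = (-1.5769)
  f(x*)   = -0.0769

x* = (0.0769, 0.0769), lambda* = (-1.5769)


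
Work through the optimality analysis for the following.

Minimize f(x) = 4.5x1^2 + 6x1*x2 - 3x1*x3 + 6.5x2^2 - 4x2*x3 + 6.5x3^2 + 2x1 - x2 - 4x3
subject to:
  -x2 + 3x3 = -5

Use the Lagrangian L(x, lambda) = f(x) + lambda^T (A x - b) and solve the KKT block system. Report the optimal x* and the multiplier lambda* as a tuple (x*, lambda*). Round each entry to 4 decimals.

Form the Lagrangian:
  L(x, lambda) = (1/2) x^T Q x + c^T x + lambda^T (A x - b)
Stationarity (grad_x L = 0): Q x + c + A^T lambda = 0.
Primal feasibility: A x = b.

This gives the KKT block system:
  [ Q   A^T ] [ x     ]   [-c ]
  [ A    0  ] [ lambda ] = [ b ]

Solving the linear system:
  x*      = (-1.1962, 0.7531, -1.4156)
  lambda* = (7.2757)
  f(x*)   = 19.4479

x* = (-1.1962, 0.7531, -1.4156), lambda* = (7.2757)


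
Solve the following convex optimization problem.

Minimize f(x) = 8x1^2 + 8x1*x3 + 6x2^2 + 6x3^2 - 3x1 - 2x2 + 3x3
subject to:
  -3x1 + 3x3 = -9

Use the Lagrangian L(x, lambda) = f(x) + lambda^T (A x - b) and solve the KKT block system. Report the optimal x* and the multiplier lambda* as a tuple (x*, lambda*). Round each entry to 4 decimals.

Form the Lagrangian:
  L(x, lambda) = (1/2) x^T Q x + c^T x + lambda^T (A x - b)
Stationarity (grad_x L = 0): Q x + c + A^T lambda = 0.
Primal feasibility: A x = b.

This gives the KKT block system:
  [ Q   A^T ] [ x     ]   [-c ]
  [ A    0  ] [ lambda ] = [ b ]

Solving the linear system:
  x*      = (1.3636, 0.1667, -1.6364)
  lambda* = (1.9091)
  f(x*)   = 3.9242

x* = (1.3636, 0.1667, -1.6364), lambda* = (1.9091)


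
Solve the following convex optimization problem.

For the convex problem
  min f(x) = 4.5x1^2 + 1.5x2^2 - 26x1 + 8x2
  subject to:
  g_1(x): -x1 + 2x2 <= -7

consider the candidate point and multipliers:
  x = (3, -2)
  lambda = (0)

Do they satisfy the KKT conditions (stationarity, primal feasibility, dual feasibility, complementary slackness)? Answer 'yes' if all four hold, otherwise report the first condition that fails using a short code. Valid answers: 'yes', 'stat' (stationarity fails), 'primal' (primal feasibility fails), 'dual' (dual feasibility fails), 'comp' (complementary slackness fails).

Gradient of f: grad f(x) = Q x + c = (1, 2)
Constraint values g_i(x) = a_i^T x - b_i:
  g_1((3, -2)) = 0
Stationarity residual: grad f(x) + sum_i lambda_i a_i = (1, 2)
  -> stationarity FAILS
Primal feasibility (all g_i <= 0): OK
Dual feasibility (all lambda_i >= 0): OK
Complementary slackness (lambda_i * g_i(x) = 0 for all i): OK

Verdict: the first failing condition is stationarity -> stat.

stat


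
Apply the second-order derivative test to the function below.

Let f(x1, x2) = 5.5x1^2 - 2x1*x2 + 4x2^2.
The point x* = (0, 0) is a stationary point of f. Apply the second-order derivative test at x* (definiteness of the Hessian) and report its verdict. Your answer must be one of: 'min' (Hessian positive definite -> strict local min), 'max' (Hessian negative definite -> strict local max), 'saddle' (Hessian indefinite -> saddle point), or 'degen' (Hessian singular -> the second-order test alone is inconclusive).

Compute the Hessian H = grad^2 f:
  H = [[11, -2], [-2, 8]]
Verify stationarity: grad f(x*) = H x* + g = (0, 0).
Eigenvalues of H: 7, 12.
Both eigenvalues > 0, so H is positive definite -> x* is a strict local min.

min


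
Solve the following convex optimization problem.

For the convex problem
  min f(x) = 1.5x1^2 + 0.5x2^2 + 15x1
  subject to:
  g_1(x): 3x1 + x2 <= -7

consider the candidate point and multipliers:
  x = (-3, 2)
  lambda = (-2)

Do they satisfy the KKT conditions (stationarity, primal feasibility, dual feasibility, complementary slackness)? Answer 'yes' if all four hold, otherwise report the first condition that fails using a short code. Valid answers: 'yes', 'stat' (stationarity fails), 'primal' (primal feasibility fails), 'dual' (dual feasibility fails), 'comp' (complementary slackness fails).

Gradient of f: grad f(x) = Q x + c = (6, 2)
Constraint values g_i(x) = a_i^T x - b_i:
  g_1((-3, 2)) = 0
Stationarity residual: grad f(x) + sum_i lambda_i a_i = (0, 0)
  -> stationarity OK
Primal feasibility (all g_i <= 0): OK
Dual feasibility (all lambda_i >= 0): FAILS
Complementary slackness (lambda_i * g_i(x) = 0 for all i): OK

Verdict: the first failing condition is dual_feasibility -> dual.

dual


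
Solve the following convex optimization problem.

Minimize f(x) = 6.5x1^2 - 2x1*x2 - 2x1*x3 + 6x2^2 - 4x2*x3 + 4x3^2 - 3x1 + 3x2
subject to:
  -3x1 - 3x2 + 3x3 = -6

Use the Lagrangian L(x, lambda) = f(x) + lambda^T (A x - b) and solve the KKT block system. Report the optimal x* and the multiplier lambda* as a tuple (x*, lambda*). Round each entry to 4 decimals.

Form the Lagrangian:
  L(x, lambda) = (1/2) x^T Q x + c^T x + lambda^T (A x - b)
Stationarity (grad_x L = 0): Q x + c + A^T lambda = 0.
Primal feasibility: A x = b.

This gives the KKT block system:
  [ Q   A^T ] [ x     ]   [-c ]
  [ A    0  ] [ lambda ] = [ b ]

Solving the linear system:
  x*      = (0.8824, 0.4167, -0.701)
  lambda* = (3.0131)
  f(x*)   = 8.3407

x* = (0.8824, 0.4167, -0.701), lambda* = (3.0131)


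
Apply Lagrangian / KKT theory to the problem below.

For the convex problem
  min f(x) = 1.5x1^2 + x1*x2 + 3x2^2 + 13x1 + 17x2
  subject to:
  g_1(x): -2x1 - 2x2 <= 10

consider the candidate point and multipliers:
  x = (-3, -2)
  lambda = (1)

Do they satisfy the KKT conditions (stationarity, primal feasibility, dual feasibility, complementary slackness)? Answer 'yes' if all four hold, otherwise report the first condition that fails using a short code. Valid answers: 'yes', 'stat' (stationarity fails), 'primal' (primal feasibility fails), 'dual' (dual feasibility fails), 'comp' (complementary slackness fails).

Gradient of f: grad f(x) = Q x + c = (2, 2)
Constraint values g_i(x) = a_i^T x - b_i:
  g_1((-3, -2)) = 0
Stationarity residual: grad f(x) + sum_i lambda_i a_i = (0, 0)
  -> stationarity OK
Primal feasibility (all g_i <= 0): OK
Dual feasibility (all lambda_i >= 0): OK
Complementary slackness (lambda_i * g_i(x) = 0 for all i): OK

Verdict: yes, KKT holds.

yes


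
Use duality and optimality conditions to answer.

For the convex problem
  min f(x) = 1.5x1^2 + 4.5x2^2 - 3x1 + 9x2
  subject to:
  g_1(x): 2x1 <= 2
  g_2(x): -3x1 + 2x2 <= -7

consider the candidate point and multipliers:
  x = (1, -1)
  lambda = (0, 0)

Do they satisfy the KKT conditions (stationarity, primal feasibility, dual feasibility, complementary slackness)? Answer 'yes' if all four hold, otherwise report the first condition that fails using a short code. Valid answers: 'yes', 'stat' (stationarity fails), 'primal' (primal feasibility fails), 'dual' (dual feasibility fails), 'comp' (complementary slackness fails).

Gradient of f: grad f(x) = Q x + c = (0, 0)
Constraint values g_i(x) = a_i^T x - b_i:
  g_1((1, -1)) = 0
  g_2((1, -1)) = 2
Stationarity residual: grad f(x) + sum_i lambda_i a_i = (0, 0)
  -> stationarity OK
Primal feasibility (all g_i <= 0): FAILS
Dual feasibility (all lambda_i >= 0): OK
Complementary slackness (lambda_i * g_i(x) = 0 for all i): OK

Verdict: the first failing condition is primal_feasibility -> primal.

primal
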